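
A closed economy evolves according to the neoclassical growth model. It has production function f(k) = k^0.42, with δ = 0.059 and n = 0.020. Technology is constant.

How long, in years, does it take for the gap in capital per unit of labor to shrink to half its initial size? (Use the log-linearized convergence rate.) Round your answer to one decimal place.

Near the steady state the convergence rate is λ = (1 − α)(n + δ).
λ = (1 − 0.42) × 0.079 = 0.58 × 0.079 = 0.04582
Half-life = ln 2 / λ = 0.6931 / 0.04582 ≈ 15.13 years

t_½ ≈ 15.1 years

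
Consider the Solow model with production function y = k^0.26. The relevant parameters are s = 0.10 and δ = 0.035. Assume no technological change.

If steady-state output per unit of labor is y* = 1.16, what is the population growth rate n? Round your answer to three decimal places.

n ≈ 0.031

In steady state, investment equals break-even investment: s·k^α = (n + δ)·k.
Since y* = [s/(n + δ)]^(α/(1−α)), we have s/(n + δ) = (y*)^((1−α)/α) = 1.16^2.8462 = 1.5257.
Therefore n + δ = s / 1.5257 = 0.10 / 1.5257 = 0.0655, so n = 0.0655 − 0.035 = 0.0305.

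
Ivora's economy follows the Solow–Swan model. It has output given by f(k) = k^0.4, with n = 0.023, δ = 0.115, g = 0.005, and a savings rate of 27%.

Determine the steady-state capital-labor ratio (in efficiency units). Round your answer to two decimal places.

k* ≈ 2.88

At the steady state, Δk = 0, so s·k^α = (n + g + δ)·k.
Rearranging, k^(1−α) = s / (n + g + δ).
k^0.6 = 0.27 / (0.023 + 0.005 + 0.115) = 0.27 / 0.143 = 1.8881
k* = 1.8881^(1/0.6) ≈ 2.8843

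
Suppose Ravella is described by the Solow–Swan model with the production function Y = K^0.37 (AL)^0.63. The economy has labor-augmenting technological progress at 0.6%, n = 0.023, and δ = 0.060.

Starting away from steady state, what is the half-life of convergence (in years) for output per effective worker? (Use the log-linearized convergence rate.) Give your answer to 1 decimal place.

half-life ≈ 12.4 years

Near the steady state the convergence rate is λ = (1 − α)(n + g + δ).
λ = (1 − 0.37) × 0.089 = 0.63 × 0.089 = 0.05607
Half-life = ln 2 / λ = 0.6931 / 0.05607 ≈ 12.36 years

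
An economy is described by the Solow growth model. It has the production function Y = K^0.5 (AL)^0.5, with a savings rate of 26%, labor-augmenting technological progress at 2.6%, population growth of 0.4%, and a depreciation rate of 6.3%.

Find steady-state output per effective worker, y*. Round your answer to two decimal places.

y* ≈ 2.80

Steady state requires s·f(k) = (n + g + δ)·k, i.e. s·k^α = (n + g + δ)·k.
Dividing both sides by k: k^(1−α) = s / (n + g + δ).
k^0.5 = 0.26 / (0.004 + 0.026 + 0.063) = 0.26 / 0.093 = 2.7957
k* = 2.7957^(1/0.5) ≈ 7.8159
y* = (k*)^α = 7.8159^0.5 ≈ 2.7957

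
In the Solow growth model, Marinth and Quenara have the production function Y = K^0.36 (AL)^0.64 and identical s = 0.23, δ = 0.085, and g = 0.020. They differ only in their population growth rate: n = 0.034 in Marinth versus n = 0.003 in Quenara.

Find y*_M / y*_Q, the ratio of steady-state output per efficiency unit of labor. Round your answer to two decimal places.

ratio ≈ 0.87

Steady-state y* = [s/(n + g + δ)]^(α/(1−α)), so the ratio is [ (s_M/(n + g + δ)_M) / (s_Q/(n + g + δ)_Q) ]^0.5625.
s_M/(n + g + δ)_M = 0.23/0.139 = 1.6547; s_Q/(n + g + δ)_Q = 0.23/0.108 = 2.1296.
Ratio = (1.6547/2.1296)^0.5625 = 0.7770^0.5625 ≈ 0.8677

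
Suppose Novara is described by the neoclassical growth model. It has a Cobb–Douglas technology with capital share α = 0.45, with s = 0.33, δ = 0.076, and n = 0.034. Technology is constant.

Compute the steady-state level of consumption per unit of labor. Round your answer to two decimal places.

In steady state, investment equals break-even investment: s·k^α = (n + δ)·k.
Rearranging, k^(1−α) = s / (n + δ).
k^0.55 = 0.33 / (0.034 + 0.076) = 0.33 / 0.110 = 3.0000
k* = 3.0000^(1/0.55) ≈ 7.3704
y* = (k*)^α = 7.3704^0.45 ≈ 2.4568
c* = (1 − s)·y* = (1 − 0.33) × 2.4568 ≈ 1.6461

c* ≈ 1.65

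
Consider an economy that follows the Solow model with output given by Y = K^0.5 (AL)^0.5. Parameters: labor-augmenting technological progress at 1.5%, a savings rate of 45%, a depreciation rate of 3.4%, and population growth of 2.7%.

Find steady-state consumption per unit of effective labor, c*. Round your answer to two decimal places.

Steady state requires s·f(k) = (n + g + δ)·k, i.e. s·k^α = (n + g + δ)·k.
Dividing both sides by k: k^(1−α) = s / (n + g + δ).
k^0.5 = 0.45 / (0.027 + 0.015 + 0.034) = 0.45 / 0.076 = 5.9211
k* = 5.9211^(1/0.5) ≈ 35.0594
y* = (k*)^α = 35.0594^0.5 ≈ 5.9211
c* = (1 − s)·y* = (1 − 0.45) × 5.9211 ≈ 3.2566

c* = 3.26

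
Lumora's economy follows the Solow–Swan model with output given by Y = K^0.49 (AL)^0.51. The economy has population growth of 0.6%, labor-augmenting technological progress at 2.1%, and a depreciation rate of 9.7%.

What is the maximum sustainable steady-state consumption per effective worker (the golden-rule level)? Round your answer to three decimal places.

At the golden rule, f'(k) = n + g + δ, so α·k^(α−1) = n + g + δ and k_gold = (α/(n + g + δ))^(1/(1−α)).
k_gold = (0.49/0.124)^(1/0.51) = 3.9516^1.9608 ≈ 14.7963
c_gold = f(k_gold) − (n + g + δ)·k_gold = 3.7443 − 0.124×14.7963 ≈ 1.9096

c_gold ≈ 1.910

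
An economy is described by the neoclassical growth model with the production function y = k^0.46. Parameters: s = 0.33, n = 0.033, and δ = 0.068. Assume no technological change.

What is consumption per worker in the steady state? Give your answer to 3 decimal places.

At the steady state, Δk = 0, so s·k^α = (n + δ)·k.
Rearranging, k^(1−α) = s / (n + δ).
k^0.54 = 0.33 / (0.033 + 0.068) = 0.33 / 0.101 = 3.2673
k* = 3.2673^(1/0.54) ≈ 8.9578
y* = (k*)^α = 8.9578^0.46 ≈ 2.7417
c* = (1 − s)·y* = (1 − 0.33) × 2.7417 ≈ 1.8369

c* ≈ 1.837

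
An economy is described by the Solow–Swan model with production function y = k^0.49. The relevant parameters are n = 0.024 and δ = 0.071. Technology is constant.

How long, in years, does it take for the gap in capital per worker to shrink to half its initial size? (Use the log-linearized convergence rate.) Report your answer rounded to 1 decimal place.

Near the steady state the convergence rate is λ = (1 − α)(n + δ).
λ = (1 − 0.49) × 0.095 = 0.51 × 0.095 = 0.04845
Half-life = ln 2 / λ = 0.6931 / 0.04845 ≈ 14.31 years

about 14.3 years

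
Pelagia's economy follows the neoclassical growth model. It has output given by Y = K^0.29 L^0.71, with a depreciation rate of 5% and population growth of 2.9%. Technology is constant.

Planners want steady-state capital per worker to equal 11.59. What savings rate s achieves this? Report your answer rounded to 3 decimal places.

s ≈ 0.450

At the steady state, Δk = 0, so s·k^α = (n + δ)·k.
So s / (n + δ) = (k*)^(1−α) = 11.59^0.71 = 5.6951.
Therefore s = 5.6951 × (n + δ) = 5.6951 × 0.079 = 0.4499.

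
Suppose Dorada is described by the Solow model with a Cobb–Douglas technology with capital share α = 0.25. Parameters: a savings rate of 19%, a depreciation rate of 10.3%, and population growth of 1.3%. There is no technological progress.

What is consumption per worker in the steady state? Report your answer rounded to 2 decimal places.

c* ≈ 0.95

In steady state, investment equals break-even investment: s·k^α = (n + δ)·k.
Rearranging, k^(1−α) = s / (n + δ).
k^0.75 = 0.19 / (0.013 + 0.103) = 0.19 / 0.116 = 1.6379
k* = 1.6379^(1/0.75) ≈ 1.9307
y* = (k*)^α = 1.9307^0.25 ≈ 1.1788
c* = (1 − s)·y* = (1 − 0.19) × 1.1788 ≈ 0.9548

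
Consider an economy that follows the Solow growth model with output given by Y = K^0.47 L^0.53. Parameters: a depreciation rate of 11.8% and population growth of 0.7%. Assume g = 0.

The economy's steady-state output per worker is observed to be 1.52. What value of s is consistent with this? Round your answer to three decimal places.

s ≈ 0.200

In steady state, investment equals break-even investment: s·k^α = (n + δ)·k.
Since y* = [s/(n + δ)]^(α/(1−α)), we have s/(n + δ) = (y*)^((1−α)/α) = 1.52^1.1277 = 1.6035.
Therefore s = 1.6035 × (n + δ) = 1.6035 × 0.125 = 0.2004.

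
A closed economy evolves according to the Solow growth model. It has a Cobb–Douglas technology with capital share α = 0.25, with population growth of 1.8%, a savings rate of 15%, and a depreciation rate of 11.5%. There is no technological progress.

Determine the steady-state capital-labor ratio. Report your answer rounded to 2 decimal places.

k* ≈ 1.17

In steady state, investment equals break-even investment: s·k^α = (n + δ)·k.
Dividing both sides by k: k^(1−α) = s / (n + δ).
k^0.75 = 0.15 / (0.018 + 0.115) = 0.15 / 0.133 = 1.1278
k* = 1.1278^(1/0.75) ≈ 1.1739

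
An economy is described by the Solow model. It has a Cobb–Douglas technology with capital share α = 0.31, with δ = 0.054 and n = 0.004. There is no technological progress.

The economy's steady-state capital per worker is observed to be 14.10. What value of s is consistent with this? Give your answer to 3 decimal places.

s ≈ 0.360

At the steady state, Δk = 0, so s·k^α = (n + δ)·k.
So s / (n + δ) = (k*)^(1−α) = 14.10^0.69 = 6.2081.
Therefore s = 6.2081 × (n + δ) = 6.2081 × 0.058 = 0.3601.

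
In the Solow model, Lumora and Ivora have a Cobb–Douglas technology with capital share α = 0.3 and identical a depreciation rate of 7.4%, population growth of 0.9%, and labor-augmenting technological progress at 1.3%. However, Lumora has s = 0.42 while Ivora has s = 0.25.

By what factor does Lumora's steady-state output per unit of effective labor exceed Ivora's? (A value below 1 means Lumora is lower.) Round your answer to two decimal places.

y*_L / y*_I ≈ 1.25

Steady-state y* = [s/(n + g + δ)]^(α/(1−α)), so the ratio is [ (s_L/(n + g + δ)_L) / (s_I/(n + g + δ)_I) ]^0.4286.
s_L/(n + g + δ)_L = 0.42/0.096 = 4.3750; s_I/(n + g + δ)_I = 0.25/0.096 = 2.6042.
Ratio = (4.3750/2.6042)^0.4286 = 1.6800^0.4286 ≈ 1.2490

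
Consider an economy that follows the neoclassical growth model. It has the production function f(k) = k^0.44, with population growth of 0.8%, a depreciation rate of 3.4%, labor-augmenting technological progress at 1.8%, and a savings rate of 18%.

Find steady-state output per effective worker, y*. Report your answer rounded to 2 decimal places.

y* ≈ 2.37

Steady state requires s·f(k) = (n + g + δ)·k, i.e. s·k^α = (n + g + δ)·k.
Dividing both sides by k: k^(1−α) = s / (n + g + δ).
k^0.56 = 0.18 / (0.008 + 0.018 + 0.034) = 0.18 / 0.060 = 3.0000
k* = 3.0000^(1/0.56) ≈ 7.1122
y* = (k*)^α = 7.1122^0.44 ≈ 2.3707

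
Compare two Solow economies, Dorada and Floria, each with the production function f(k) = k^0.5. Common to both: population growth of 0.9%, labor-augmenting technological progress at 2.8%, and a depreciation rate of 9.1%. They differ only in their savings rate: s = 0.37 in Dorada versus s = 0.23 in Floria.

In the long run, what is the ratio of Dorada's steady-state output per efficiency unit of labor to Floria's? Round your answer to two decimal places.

Steady-state y* = [s/(n + g + δ)]^(α/(1−α)), so the ratio is [ (s_D/(n + g + δ)_D) / (s_F/(n + g + δ)_F) ]^1.
s_D/(n + g + δ)_D = 0.37/0.128 = 2.8906; s_F/(n + g + δ)_F = 0.23/0.128 = 1.7969.
Ratio = (2.8906/1.7969)^1 = 1.6087^1 ≈ 1.6087

ratio ≈ 1.61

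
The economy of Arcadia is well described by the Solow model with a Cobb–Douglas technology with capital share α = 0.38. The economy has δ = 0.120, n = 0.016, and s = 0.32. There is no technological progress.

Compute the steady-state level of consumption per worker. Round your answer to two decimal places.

c* ≈ 1.15

Steady state requires s·f(k) = (n + δ)·k, i.e. s·k^α = (n + δ)·k.
Dividing both sides by k: k^(1−α) = s / (n + δ).
k^0.62 = 0.32 / (0.016 + 0.120) = 0.32 / 0.136 = 2.3529
k* = 2.3529^(1/0.62) ≈ 3.9752
y* = (k*)^α = 3.9752^0.38 ≈ 1.6895
c* = (1 − s)·y* = (1 − 0.32) × 1.6895 ≈ 1.1489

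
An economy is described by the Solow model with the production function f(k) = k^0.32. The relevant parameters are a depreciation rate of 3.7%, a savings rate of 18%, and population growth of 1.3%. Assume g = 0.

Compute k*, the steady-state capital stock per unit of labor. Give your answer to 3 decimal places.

At the steady state, Δk = 0, so s·k^α = (n + δ)·k.
Rearranging, k^(1−α) = s / (n + δ).
k^0.68 = 0.18 / (0.013 + 0.037) = 0.18 / 0.050 = 3.6000
k* = 3.6000^(1/0.68) ≈ 6.5780

k* = 6.578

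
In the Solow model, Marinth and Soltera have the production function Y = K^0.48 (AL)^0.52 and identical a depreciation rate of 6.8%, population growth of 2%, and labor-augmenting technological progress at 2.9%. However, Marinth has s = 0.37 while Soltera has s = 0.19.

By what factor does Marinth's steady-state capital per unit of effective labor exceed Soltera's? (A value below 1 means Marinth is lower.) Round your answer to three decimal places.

Steady-state k* = [s/(n + g + δ)]^(1/(1−α)), so the ratio is [ (s_M/(n + g + δ)_M) / (s_S/(n + g + δ)_S) ]^1.9231.
s_M/(n + g + δ)_M = 0.37/0.117 = 3.1624; s_S/(n + g + δ)_S = 0.19/0.117 = 1.6239.
Ratio = (3.1624/1.6239)^1.9231 = 1.9474^1.9231 ≈ 3.6029

ratio ≈ 3.603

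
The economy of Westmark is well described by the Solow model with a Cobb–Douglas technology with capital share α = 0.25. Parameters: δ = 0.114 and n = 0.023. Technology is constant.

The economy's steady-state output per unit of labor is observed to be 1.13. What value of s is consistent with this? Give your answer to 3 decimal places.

At the steady state, Δk = 0, so s·k^α = (n + δ)·k.
Since y* = [s/(n + δ)]^(α/(1−α)), we have s/(n + δ) = (y*)^((1−α)/α) = 1.13^3 = 1.4429.
Therefore s = 1.4429 × (n + δ) = 1.4429 × 0.137 = 0.1977.

s ≈ 0.198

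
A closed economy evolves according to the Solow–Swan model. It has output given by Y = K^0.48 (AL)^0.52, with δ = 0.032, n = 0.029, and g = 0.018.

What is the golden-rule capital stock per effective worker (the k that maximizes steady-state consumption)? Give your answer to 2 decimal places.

k_gold ≈ 32.13

The golden rule sets f'(k) = n + g + δ, i.e. α·k^(α−1) = n + g + δ.
So k^(1−α) = α / (n + g + δ) = 0.48 / 0.079 = 6.0759.
k_gold = 6.0759^(1/0.52) ≈ 32.1324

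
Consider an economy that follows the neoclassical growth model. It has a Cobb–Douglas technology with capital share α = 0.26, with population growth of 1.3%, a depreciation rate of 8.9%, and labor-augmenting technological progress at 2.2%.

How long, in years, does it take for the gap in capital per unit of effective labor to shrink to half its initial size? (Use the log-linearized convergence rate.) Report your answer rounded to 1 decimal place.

half-life ≈ 7.6 years

Near the steady state the convergence rate is λ = (1 − α)(n + g + δ).
λ = (1 − 0.26) × 0.124 = 0.74 × 0.124 = 0.09176
Half-life = ln 2 / λ = 0.6931 / 0.09176 ≈ 7.55 years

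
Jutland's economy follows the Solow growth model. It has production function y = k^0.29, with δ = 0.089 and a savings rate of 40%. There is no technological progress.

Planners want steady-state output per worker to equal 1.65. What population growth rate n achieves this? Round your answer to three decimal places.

At the steady state, Δk = 0, so s·k^α = (n + δ)·k.
Since y* = [s/(n + δ)]^(α/(1−α)), we have s/(n + δ) = (y*)^((1−α)/α) = 1.65^2.4483 = 3.4077.
Therefore n + δ = s / 3.4077 = 0.40 / 3.4077 = 0.1174, so n = 0.1174 − 0.089 = 0.0284.

n ≈ 0.028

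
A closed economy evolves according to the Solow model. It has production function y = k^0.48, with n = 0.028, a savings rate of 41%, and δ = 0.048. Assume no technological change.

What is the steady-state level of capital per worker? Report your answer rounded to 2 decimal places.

In steady state, investment equals break-even investment: s·k^α = (n + δ)·k.
Rearranging, k^(1−α) = s / (n + δ).
k^0.52 = 0.41 / (0.028 + 0.048) = 0.41 / 0.076 = 5.3947
k* = 5.3947^(1/0.52) ≈ 25.5640

k* = 25.56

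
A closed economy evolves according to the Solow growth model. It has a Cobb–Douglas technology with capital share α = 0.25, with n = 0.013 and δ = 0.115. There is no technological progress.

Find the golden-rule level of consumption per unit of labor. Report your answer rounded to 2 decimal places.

c_gold ≈ 0.94

At the golden rule, f'(k) = n + δ, so α·k^(α−1) = n + δ and k_gold = (α/(n + δ))^(1/(1−α)).
k_gold = (0.25/0.128)^(1/0.75) = 1.9531^1.3333 ≈ 2.4413
c_gold = f(k_gold) − (n + δ)·k_gold = 1.2500 − 0.128×2.4413 ≈ 0.9375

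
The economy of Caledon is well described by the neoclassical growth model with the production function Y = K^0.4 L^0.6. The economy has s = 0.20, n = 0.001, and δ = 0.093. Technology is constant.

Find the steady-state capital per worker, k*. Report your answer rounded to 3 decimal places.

k* ≈ 3.520

At the steady state, Δk = 0, so s·k^α = (n + δ)·k.
Rearranging, k^(1−α) = s / (n + δ).
k^0.6 = 0.20 / (0.001 + 0.093) = 0.20 / 0.094 = 2.1277
k* = 2.1277^(1/0.6) ≈ 3.5198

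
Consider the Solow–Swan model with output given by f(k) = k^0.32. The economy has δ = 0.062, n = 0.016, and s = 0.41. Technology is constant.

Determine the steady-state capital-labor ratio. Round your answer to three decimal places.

Steady state requires s·f(k) = (n + δ)·k, i.e. s·k^α = (n + δ)·k.
Dividing both sides by k: k^(1−α) = s / (n + δ).
k^0.68 = 0.41 / (0.016 + 0.062) = 0.41 / 0.078 = 5.2564
k* = 5.2564^(1/0.68) ≈ 11.4772

k* ≈ 11.477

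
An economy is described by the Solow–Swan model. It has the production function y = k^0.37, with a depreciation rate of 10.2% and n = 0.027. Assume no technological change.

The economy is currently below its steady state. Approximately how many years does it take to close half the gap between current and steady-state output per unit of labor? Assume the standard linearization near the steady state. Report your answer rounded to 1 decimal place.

half-life ≈ 8.5 years

Near the steady state the convergence rate is λ = (1 − α)(n + δ).
λ = (1 − 0.37) × 0.129 = 0.63 × 0.129 = 0.08127
Half-life = ln 2 / λ = 0.6931 / 0.08127 ≈ 8.53 years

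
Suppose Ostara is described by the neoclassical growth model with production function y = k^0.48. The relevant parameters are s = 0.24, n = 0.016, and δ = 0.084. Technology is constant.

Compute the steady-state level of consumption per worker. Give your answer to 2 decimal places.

In steady state, investment equals break-even investment: s·k^α = (n + δ)·k.
Dividing both sides by k: k^(1−α) = s / (n + δ).
k^0.52 = 0.24 / (0.016 + 0.084) = 0.24 / 0.100 = 2.4000
k* = 2.4000^(1/0.52) ≈ 5.3849
y* = (k*)^α = 5.3849^0.48 ≈ 2.2437
c* = (1 − s)·y* = (1 − 0.24) × 2.2437 ≈ 1.7052

c* = 1.71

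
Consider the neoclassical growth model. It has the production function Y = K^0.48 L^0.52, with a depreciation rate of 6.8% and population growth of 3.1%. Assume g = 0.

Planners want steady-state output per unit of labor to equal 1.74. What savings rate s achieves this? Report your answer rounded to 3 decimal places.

s ≈ 0.180

In steady state, investment equals break-even investment: s·k^α = (n + δ)·k.
Since y* = [s/(n + δ)]^(α/(1−α)), we have s/(n + δ) = (y*)^((1−α)/α) = 1.74^1.0833 = 1.8222.
Therefore s = 1.8222 × (n + δ) = 1.8222 × 0.099 = 0.1804.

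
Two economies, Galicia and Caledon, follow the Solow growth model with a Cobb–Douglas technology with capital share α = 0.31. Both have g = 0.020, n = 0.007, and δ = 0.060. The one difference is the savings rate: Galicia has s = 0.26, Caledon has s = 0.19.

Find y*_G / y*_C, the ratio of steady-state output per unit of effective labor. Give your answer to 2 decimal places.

Steady-state y* = [s/(n + g + δ)]^(α/(1−α)), so the ratio is [ (s_G/(n + g + δ)_G) / (s_C/(n + g + δ)_C) ]^0.4493.
s_G/(n + g + δ)_G = 0.26/0.087 = 2.9885; s_C/(n + g + δ)_C = 0.19/0.087 = 2.1839.
Ratio = (2.9885/2.1839)^0.4493 = 1.3684^0.4493 ≈ 1.1513

ratio ≈ 1.15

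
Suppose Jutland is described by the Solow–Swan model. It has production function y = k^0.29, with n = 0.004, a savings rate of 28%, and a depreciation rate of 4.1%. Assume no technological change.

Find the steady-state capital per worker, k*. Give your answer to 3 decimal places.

k* = 13.129

Steady state requires s·f(k) = (n + δ)·k, i.e. s·k^α = (n + δ)·k.
Rearranging, k^(1−α) = s / (n + δ).
k^0.71 = 0.28 / (0.004 + 0.041) = 0.28 / 0.045 = 6.2222
k* = 6.2222^(1/0.71) ≈ 13.1290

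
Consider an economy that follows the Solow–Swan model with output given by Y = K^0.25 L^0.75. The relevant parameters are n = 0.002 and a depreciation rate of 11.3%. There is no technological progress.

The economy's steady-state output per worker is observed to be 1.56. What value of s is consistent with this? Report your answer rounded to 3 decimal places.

s ≈ 0.437

At the steady state, Δk = 0, so s·k^α = (n + δ)·k.
Since y* = [s/(n + δ)]^(α/(1−α)), we have s/(n + δ) = (y*)^((1−α)/α) = 1.56^3 = 3.7964.
Therefore s = 3.7964 × (n + δ) = 3.7964 × 0.115 = 0.4366.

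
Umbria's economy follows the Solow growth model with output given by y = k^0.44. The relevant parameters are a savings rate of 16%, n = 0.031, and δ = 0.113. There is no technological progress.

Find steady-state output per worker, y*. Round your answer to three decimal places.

In steady state, investment equals break-even investment: s·k^α = (n + δ)·k.
Rearranging, k^(1−α) = s / (n + δ).
k^0.56 = 0.16 / (0.031 + 0.113) = 0.16 / 0.144 = 1.1111
k* = 1.1111^(1/0.56) ≈ 1.2070
y* = (k*)^α = 1.2070^0.44 ≈ 1.0863

y* = 1.086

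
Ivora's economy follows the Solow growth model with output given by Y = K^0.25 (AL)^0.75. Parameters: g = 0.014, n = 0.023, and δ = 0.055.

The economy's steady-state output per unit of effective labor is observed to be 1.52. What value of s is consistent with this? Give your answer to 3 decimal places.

s ≈ 0.323

At the steady state, Δk = 0, so s·k^α = (n + g + δ)·k.
Since y* = [s/(n + g + δ)]^(α/(1−α)), we have s/(n + g + δ) = (y*)^((1−α)/α) = 1.52^3 = 3.5118.
Therefore s = 3.5118 × (n + g + δ) = 3.5118 × 0.092 = 0.3231.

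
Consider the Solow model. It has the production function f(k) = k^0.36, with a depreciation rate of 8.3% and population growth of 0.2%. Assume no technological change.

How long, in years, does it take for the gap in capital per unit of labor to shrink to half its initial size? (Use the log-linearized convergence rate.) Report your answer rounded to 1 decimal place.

about 12.7 years

Near the steady state the convergence rate is λ = (1 − α)(n + δ).
λ = (1 − 0.36) × 0.085 = 0.64 × 0.085 = 0.0544
Half-life = ln 2 / λ = 0.6931 / 0.0544 ≈ 12.74 years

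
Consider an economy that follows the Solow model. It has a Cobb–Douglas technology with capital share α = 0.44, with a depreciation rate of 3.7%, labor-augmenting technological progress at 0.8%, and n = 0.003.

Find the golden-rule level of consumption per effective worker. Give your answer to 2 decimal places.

c_gold ≈ 3.19

At the golden rule, f'(k) = n + g + δ, so α·k^(α−1) = n + g + δ and k_gold = (α/(n + g + δ))^(1/(1−α)).
k_gold = (0.44/0.048)^(1/0.56) = 9.1667^1.7857 ≈ 52.2665
c_gold = f(k_gold) − (n + g + δ)·k_gold = 5.7019 − 0.048×52.2665 ≈ 3.1931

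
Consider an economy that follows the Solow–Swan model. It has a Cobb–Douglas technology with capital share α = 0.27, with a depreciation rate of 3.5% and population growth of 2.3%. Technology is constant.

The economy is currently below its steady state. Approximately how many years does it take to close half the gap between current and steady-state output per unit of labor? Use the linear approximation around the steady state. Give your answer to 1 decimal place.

t_½ ≈ 16.4 years

Near the steady state the convergence rate is λ = (1 − α)(n + δ).
λ = (1 − 0.27) × 0.058 = 0.73 × 0.058 = 0.04234
Half-life = ln 2 / λ = 0.6931 / 0.04234 ≈ 16.37 years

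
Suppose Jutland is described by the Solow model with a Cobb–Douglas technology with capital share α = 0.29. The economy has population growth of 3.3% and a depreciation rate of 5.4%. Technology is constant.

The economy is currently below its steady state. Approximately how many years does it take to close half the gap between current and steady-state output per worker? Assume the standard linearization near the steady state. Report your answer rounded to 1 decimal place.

half-life ≈ 11.2 years

Near the steady state the convergence rate is λ = (1 − α)(n + δ).
λ = (1 − 0.29) × 0.087 = 0.71 × 0.087 = 0.06177
Half-life = ln 2 / λ = 0.6931 / 0.06177 ≈ 11.22 years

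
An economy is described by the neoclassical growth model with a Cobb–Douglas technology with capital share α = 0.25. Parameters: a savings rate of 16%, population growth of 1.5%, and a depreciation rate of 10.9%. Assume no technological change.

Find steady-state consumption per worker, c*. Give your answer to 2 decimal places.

c* = 0.91

Steady state requires s·f(k) = (n + δ)·k, i.e. s·k^α = (n + δ)·k.
Dividing both sides by k: k^(1−α) = s / (n + δ).
k^0.75 = 0.16 / (0.015 + 0.109) = 0.16 / 0.124 = 1.2903
k* = 1.2903^(1/0.75) ≈ 1.4047
y* = (k*)^α = 1.4047^0.25 ≈ 1.0887
c* = (1 − s)·y* = (1 − 0.16) × 1.0887 ≈ 0.9145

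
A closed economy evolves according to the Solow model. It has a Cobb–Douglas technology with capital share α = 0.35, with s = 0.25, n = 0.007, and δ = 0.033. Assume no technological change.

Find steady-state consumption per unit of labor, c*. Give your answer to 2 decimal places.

In steady state, investment equals break-even investment: s·k^α = (n + δ)·k.
Rearranging, k^(1−α) = s / (n + δ).
k^0.65 = 0.25 / (0.007 + 0.033) = 0.25 / 0.040 = 6.2500
k* = 6.2500^(1/0.65) ≈ 16.7661
y* = (k*)^α = 16.7661^0.35 ≈ 2.6826
c* = (1 − s)·y* = (1 − 0.25) × 2.6826 ≈ 2.0120

c* = 2.01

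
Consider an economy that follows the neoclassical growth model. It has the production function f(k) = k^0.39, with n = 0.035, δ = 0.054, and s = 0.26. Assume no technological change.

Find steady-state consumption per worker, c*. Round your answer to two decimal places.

c* = 1.47

Steady state requires s·f(k) = (n + δ)·k, i.e. s·k^α = (n + δ)·k.
Dividing both sides by k: k^(1−α) = s / (n + δ).
k^0.61 = 0.26 / (0.035 + 0.054) = 0.26 / 0.089 = 2.9213
k* = 2.9213^(1/0.61) ≈ 5.7975
y* = (k*)^α = 5.7975^0.39 ≈ 1.9846
c* = (1 − s)·y* = (1 − 0.26) × 1.9846 ≈ 1.4686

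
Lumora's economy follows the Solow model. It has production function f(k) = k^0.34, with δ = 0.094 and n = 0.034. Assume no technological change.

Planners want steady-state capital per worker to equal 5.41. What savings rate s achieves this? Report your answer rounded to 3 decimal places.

s ≈ 0.390

Steady state requires s·f(k) = (n + δ)·k, i.e. s·k^α = (n + δ)·k.
So s / (n + δ) = (k*)^(1−α) = 5.41^0.66 = 3.0473.
Therefore s = 3.0473 × (n + δ) = 3.0473 × 0.128 = 0.3901.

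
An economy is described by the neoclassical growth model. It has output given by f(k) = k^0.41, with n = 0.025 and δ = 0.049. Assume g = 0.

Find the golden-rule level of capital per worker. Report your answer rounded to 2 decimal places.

The golden rule sets f'(k) = n + δ, i.e. α·k^(α−1) = n + δ.
So k^(1−α) = α / (n + δ) = 0.41 / 0.074 = 5.5405.
k_gold = 5.5405^(1/0.59) ≈ 18.2076

k_gold ≈ 18.21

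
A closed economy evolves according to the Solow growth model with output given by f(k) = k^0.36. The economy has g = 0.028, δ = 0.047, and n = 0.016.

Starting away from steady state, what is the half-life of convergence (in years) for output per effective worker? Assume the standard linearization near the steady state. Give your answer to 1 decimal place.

about 11.9 years

Near the steady state the convergence rate is λ = (1 − α)(n + g + δ).
λ = (1 − 0.36) × 0.091 = 0.64 × 0.091 = 0.05824
Half-life = ln 2 / λ = 0.6931 / 0.05824 ≈ 11.90 years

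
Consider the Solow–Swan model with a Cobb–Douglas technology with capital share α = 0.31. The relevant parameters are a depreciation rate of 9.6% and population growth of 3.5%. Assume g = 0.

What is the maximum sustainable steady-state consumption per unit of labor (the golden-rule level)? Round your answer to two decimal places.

c_gold ≈ 1.02

At the golden rule, f'(k) = n + δ, so α·k^(α−1) = n + δ and k_gold = (α/(n + δ))^(1/(1−α)).
k_gold = (0.31/0.131)^(1/0.69) = 2.3664^1.4493 ≈ 3.4847
c_gold = f(k_gold) − (n + δ)·k_gold = 1.4726 − 0.131×3.4847 ≈ 1.0161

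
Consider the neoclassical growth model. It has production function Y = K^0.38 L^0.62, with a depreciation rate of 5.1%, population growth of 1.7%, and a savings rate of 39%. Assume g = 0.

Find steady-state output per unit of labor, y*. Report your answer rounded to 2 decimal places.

In steady state, investment equals break-even investment: s·k^α = (n + δ)·k.
Rearranging, k^(1−α) = s / (n + δ).
k^0.62 = 0.39 / (0.017 + 0.051) = 0.39 / 0.068 = 5.7353
k* = 5.7353^(1/0.62) ≈ 16.7293
y* = (k*)^α = 16.7293^0.38 ≈ 2.9169

y* = 2.92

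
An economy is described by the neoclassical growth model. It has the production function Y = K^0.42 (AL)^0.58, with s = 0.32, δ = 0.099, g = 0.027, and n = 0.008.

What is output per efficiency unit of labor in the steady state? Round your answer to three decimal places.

At the steady state, Δk = 0, so s·k^α = (n + g + δ)·k.
Dividing both sides by k: k^(1−α) = s / (n + g + δ).
k^0.58 = 0.32 / (0.008 + 0.027 + 0.099) = 0.32 / 0.134 = 2.3881
k* = 2.3881^(1/0.58) ≈ 4.4855
y* = (k*)^α = 4.4855^0.42 ≈ 1.8783

y* ≈ 1.878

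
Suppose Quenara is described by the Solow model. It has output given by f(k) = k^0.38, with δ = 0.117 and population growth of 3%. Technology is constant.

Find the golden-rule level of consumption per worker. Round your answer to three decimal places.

c_gold ≈ 1.110

At the golden rule, f'(k) = n + δ, so α·k^(α−1) = n + δ and k_gold = (α/(n + δ))^(1/(1−α)).
k_gold = (0.38/0.147)^(1/0.62) = 2.5850^1.6129 ≈ 4.6266
c_gold = f(k_gold) − (n + δ)·k_gold = 1.7898 − 0.147×4.6266 ≈ 1.1097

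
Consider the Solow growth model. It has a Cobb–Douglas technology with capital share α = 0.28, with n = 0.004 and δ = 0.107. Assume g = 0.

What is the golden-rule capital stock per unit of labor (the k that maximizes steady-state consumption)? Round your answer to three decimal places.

k_gold ≈ 3.615

The golden rule sets f'(k) = n + δ, i.e. α·k^(α−1) = n + δ.
So k^(1−α) = α / (n + δ) = 0.28 / 0.111 = 2.5225.
k_gold = 2.5225^(1/0.72) ≈ 3.6149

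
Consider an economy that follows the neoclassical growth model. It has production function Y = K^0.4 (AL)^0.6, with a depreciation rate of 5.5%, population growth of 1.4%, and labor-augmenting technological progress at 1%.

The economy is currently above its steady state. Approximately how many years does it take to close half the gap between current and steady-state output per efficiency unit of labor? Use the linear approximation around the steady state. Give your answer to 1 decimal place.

t_½ ≈ 14.6 years

Near the steady state the convergence rate is λ = (1 − α)(n + g + δ).
λ = (1 − 0.4) × 0.079 = 0.6 × 0.079 = 0.0474
Half-life = ln 2 / λ = 0.6931 / 0.0474 ≈ 14.62 years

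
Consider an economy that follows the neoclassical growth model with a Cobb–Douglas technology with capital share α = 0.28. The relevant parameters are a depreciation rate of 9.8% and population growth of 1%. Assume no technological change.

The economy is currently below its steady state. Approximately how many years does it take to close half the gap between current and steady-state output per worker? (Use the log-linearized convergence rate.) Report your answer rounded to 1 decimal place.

Near the steady state the convergence rate is λ = (1 − α)(n + δ).
λ = (1 − 0.28) × 0.108 = 0.72 × 0.108 = 0.07776
Half-life = ln 2 / λ = 0.6931 / 0.07776 ≈ 8.91 years

half-life ≈ 8.9 years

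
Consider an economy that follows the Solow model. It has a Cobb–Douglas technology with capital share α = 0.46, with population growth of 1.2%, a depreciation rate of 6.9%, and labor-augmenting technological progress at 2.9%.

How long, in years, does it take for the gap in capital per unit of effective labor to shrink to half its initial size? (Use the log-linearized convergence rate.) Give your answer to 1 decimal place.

t_½ ≈ 11.7 years

Near the steady state the convergence rate is λ = (1 − α)(n + g + δ).
λ = (1 − 0.46) × 0.110 = 0.54 × 0.110 = 0.0594
Half-life = ln 2 / λ = 0.6931 / 0.0594 ≈ 11.67 years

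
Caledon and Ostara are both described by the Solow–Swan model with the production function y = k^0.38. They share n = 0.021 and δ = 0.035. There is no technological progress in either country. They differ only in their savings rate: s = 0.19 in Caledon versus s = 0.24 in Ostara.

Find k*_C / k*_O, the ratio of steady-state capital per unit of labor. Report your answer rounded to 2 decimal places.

Steady-state k* = [s/(n + δ)]^(1/(1−α)), so the ratio is [ (s_C/(n + δ)_C) / (s_O/(n + δ)_O) ]^1.6129.
s_C/(n + δ)_C = 0.19/0.056 = 3.3929; s_O/(n + δ)_O = 0.24/0.056 = 4.2857.
Ratio = (3.3929/4.2857)^1.6129 = 0.7917^1.6129 ≈ 0.6861

k*_C / k*_O ≈ 0.69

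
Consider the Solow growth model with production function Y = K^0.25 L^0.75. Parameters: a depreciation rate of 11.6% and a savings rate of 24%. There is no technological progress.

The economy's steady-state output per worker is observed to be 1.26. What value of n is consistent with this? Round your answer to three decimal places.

n ≈ 0.004

In steady state, investment equals break-even investment: s·k^α = (n + δ)·k.
Since y* = [s/(n + δ)]^(α/(1−α)), we have s/(n + δ) = (y*)^((1−α)/α) = 1.26^3 = 2.0004.
Therefore n + δ = s / 2.0004 = 0.24 / 2.0004 = 0.1200, so n = 0.1200 − 0.116 = 0.0040.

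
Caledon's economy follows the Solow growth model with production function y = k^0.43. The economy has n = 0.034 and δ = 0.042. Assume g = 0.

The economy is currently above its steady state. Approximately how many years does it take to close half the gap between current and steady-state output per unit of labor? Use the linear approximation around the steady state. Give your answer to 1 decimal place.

half-life ≈ 16.0 years

Near the steady state the convergence rate is λ = (1 − α)(n + δ).
λ = (1 − 0.43) × 0.076 = 0.57 × 0.076 = 0.04332
Half-life = ln 2 / λ = 0.6931 / 0.04332 ≈ 16.00 years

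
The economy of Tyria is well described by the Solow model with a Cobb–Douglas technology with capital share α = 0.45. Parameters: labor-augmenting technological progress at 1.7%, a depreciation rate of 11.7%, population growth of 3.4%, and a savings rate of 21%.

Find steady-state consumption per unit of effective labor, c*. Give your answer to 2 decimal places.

c* ≈ 0.95

At the steady state, Δk = 0, so s·k^α = (n + g + δ)·k.
Rearranging, k^(1−α) = s / (n + g + δ).
k^0.55 = 0.21 / (0.034 + 0.017 + 0.117) = 0.21 / 0.168 = 1.2500
k* = 1.2500^(1/0.55) ≈ 1.5004
y* = (k*)^α = 1.5004^0.45 ≈ 1.2003
c* = (1 − s)·y* = (1 − 0.21) × 1.2003 ≈ 0.9482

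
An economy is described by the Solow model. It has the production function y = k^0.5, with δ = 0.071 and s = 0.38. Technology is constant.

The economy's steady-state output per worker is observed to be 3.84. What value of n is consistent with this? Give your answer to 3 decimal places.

n ≈ 0.028

At the steady state, Δk = 0, so s·k^α = (n + δ)·k.
Since y* = [s/(n + δ)]^(α/(1−α)), we have s/(n + δ) = (y*)^((1−α)/α) = 3.84^1 = 3.8400.
Therefore n + δ = s / 3.8400 = 0.38 / 3.8400 = 0.0990, so n = 0.0990 − 0.071 = 0.0280.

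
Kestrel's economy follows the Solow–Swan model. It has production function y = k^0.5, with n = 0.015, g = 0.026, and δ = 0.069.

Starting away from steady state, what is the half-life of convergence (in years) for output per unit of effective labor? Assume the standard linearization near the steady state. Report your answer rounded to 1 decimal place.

Near the steady state the convergence rate is λ = (1 − α)(n + g + δ).
λ = (1 − 0.5) × 0.110 = 0.5 × 0.110 = 0.0550
Half-life = ln 2 / λ = 0.6931 / 0.0550 ≈ 12.60 years

half-life ≈ 12.6 years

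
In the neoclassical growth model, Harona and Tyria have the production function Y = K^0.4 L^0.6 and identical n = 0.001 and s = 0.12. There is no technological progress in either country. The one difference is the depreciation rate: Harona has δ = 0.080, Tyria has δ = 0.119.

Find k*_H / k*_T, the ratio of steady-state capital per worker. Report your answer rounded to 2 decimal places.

Steady-state k* = [s/(n + δ)]^(1/(1−α)), so the ratio is [ (s_H/(n + δ)_H) / (s_T/(n + δ)_T) ]^1.6667.
s_H/(n + δ)_H = 0.12/0.081 = 1.4815; s_T/(n + δ)_T = 0.12/0.120 = 1.0000.
Ratio = (1.4815/1.0000)^1.6667 = 1.4815^1.6667 ≈ 1.9253

k*_H / k*_T ≈ 1.93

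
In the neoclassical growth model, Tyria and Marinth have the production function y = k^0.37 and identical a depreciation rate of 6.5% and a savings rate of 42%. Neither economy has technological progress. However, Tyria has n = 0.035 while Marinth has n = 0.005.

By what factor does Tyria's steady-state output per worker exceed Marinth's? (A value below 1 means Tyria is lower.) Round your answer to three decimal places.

Steady-state y* = [s/(n + δ)]^(α/(1−α)), so the ratio is [ (s_T/(n + δ)_T) / (s_M/(n + δ)_M) ]^0.5873.
s_T/(n + δ)_T = 0.42/0.100 = 4.2000; s_M/(n + δ)_M = 0.42/0.070 = 6.0000.
Ratio = (4.2000/6.0000)^0.5873 = 0.7000^0.5873 ≈ 0.8110

y*_T / y*_M ≈ 0.811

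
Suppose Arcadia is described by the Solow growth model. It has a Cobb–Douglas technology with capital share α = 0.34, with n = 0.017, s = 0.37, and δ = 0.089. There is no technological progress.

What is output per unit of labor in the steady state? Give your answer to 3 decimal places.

y* = 1.904

Steady state requires s·f(k) = (n + δ)·k, i.e. s·k^α = (n + δ)·k.
Dividing both sides by k: k^(1−α) = s / (n + δ).
k^0.66 = 0.37 / (0.017 + 0.089) = 0.37 / 0.106 = 3.4906
k* = 3.4906^(1/0.66) ≈ 6.6462
y* = (k*)^α = 6.6462^0.34 ≈ 1.9040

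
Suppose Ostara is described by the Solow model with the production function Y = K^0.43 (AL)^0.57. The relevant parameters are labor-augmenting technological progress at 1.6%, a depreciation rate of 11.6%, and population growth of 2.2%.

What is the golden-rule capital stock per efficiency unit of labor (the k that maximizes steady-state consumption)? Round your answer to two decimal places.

k_gold ≈ 6.06

The golden rule sets f'(k) = n + g + δ, i.e. α·k^(α−1) = n + g + δ.
So k^(1−α) = α / (n + g + δ) = 0.43 / 0.154 = 2.7922.
k_gold = 2.7922^(1/0.57) ≈ 6.0585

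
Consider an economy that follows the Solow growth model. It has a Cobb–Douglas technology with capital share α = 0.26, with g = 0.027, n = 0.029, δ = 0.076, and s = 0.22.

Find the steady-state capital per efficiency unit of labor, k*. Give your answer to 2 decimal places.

Steady state requires s·f(k) = (n + g + δ)·k, i.e. s·k^α = (n + g + δ)·k.
Dividing both sides by k: k^(1−α) = s / (n + g + δ).
k^0.74 = 0.22 / (0.029 + 0.027 + 0.076) = 0.22 / 0.132 = 1.6667
k* = 1.6667^(1/0.74) ≈ 1.9944

k* = 1.99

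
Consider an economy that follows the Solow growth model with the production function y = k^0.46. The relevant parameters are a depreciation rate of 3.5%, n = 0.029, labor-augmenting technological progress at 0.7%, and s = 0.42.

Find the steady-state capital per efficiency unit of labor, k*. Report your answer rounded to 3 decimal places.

At the steady state, Δk = 0, so s·k^α = (n + g + δ)·k.
Rearranging, k^(1−α) = s / (n + g + δ).
k^0.54 = 0.42 / (0.029 + 0.007 + 0.035) = 0.42 / 0.071 = 5.9155
k* = 5.9155^(1/0.54) ≈ 26.8914

k* = 26.891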